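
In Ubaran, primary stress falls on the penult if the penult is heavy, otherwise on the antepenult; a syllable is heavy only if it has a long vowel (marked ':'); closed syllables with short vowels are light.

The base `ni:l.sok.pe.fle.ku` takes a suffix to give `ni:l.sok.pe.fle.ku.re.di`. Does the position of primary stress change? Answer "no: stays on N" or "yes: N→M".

yes: 3→5

Base `ni:l.sok.pe.fle.ku` (5 syllables):
  Weights: 3 pe L, 4 fle L, 5 ku L.
  The penult (syllable 4, fle) is light, so stress falls on the antepenult (syllable 3, pe).
  → primary stress on syllable 3.
Suffixed `ni:l.sok.pe.fle.ku.re.di` (7 syllables):
  Weights: 5 ku L, 6 re L, 7 di L.
  The penult (syllable 6, re) is light, so stress falls on the antepenult (syllable 5, ku).
  → primary stress on syllable 5.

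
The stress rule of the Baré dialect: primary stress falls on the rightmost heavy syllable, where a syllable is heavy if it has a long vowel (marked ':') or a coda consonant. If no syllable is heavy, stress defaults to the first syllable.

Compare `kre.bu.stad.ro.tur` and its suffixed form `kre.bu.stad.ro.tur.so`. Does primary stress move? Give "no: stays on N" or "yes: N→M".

no: stays on 5

Base `kre.bu.stad.ro.tur` (5 syllables):
  Weights: 1 kre L, 2 bu L, 3 stad H, 4 ro L, 5 tur H.
  Heavy syllables in the domain: 3, 5. The rightmost is syllable 5 (tur).
  → primary stress on syllable 5.
Suffixed `kre.bu.stad.ro.tur.so` (6 syllables):
  Weights: 1 kre L, 2 bu L, 3 stad H, 4 ro L, 5 tur H, 6 so L.
  Heavy syllables in the domain: 3, 5. The rightmost is syllable 5 (tur).
  → primary stress on syllable 5.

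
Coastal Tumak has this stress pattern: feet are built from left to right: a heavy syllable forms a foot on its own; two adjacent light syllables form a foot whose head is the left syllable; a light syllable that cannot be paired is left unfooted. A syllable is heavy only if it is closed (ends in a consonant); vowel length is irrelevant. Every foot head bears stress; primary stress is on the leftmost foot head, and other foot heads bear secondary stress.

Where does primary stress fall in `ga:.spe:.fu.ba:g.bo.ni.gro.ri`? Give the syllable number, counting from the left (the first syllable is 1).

1

Weights: 1 ga: L, 2 spe: L, 3 fu L, 4 ba:g H, 5 bo L, 6 ni L, 7 gro L, 8 ri L.
Parse left to right (heavy = foot alone; LL = one foot; stranded L unfooted): (ˈga:.spe:) fu (ˈba:g) (ˈbo.ni) (ˈgro.ri).
Foot heads: 1, 4, 5, 7.
Primary stress on the leftmost head = syllable 1.
Primary stress: syllable 1 → ˈga:.spe:.fu.ba:g.bo.ni.gro.ri.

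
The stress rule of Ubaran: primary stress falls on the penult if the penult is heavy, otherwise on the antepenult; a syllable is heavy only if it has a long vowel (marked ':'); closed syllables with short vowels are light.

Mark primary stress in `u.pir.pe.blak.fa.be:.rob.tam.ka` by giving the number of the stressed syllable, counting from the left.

7

Weights: 7 rob L, 8 tam L, 9 ka L.
The penult (syllable 8, tam) is light, so stress falls on the antepenult (syllable 7, rob).
Primary stress: syllable 7 → u.pir.pe.blak.fa.be:.ˈrob.tam.ka.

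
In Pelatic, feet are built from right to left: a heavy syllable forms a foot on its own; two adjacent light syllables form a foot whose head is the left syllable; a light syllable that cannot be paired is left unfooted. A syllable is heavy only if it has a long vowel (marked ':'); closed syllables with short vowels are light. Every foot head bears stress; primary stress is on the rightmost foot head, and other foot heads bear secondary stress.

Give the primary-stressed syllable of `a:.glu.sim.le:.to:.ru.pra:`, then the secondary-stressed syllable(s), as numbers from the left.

Weights: 1 a: H, 2 glu L, 3 sim L, 4 le: H, 5 to: H, 6 ru L, 7 pra: H.
Parse right to left (heavy = foot alone; LL = one foot; stranded L unfooted): (ˈa:) (ˈglu.sim) (ˈle:) (ˈto:) ru (ˈpra:).
Foot heads: 1, 2, 4, 5, 7.
Primary stress on the rightmost head = syllable 7.
Secondary stress on 1, 2, 4, 5: ˌa:.ˌglu.sim.ˌle:.ˌto:.ru.ˈpra:.

primary 7, secondary 1, 2, 4, 5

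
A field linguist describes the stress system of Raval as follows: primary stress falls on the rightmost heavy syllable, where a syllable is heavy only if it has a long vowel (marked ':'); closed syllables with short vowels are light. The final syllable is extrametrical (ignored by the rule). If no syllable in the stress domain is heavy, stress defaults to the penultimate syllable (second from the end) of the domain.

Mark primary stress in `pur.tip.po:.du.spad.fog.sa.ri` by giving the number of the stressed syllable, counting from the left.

3

The final syllable (8, ri) is extrametrical; the stress domain is syllables 1–7.
Weights: 1 pur L, 2 tip L, 3 po: H, 4 du L, 5 spad L, 6 fog L, 7 sa L.
Heavy syllables in the domain: 3. The rightmost is syllable 3 (po:).
Primary stress: syllable 3 → pur.tip.ˈpo:.du.spad.fog.sa.ri.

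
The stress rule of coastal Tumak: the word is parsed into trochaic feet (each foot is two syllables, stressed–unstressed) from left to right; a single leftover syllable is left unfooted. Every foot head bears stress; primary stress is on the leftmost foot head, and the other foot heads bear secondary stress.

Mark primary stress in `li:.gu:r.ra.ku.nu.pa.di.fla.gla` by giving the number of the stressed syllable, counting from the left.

1

Parse left to right into trochaic (ˈσσ) feet: (ˈli:.gu:r) (ˈra.ku) (ˈnu.pa) (ˈdi.fla) gla. Syllable 9 is left unfooted.
Foot heads (stressed positions): 1, 3, 5, 7.
End Rule Leftmost: primary stress on the leftmost head = syllable 1.
Primary stress: syllable 1 → ˈli:.gu:r.ra.ku.nu.pa.di.fla.gla.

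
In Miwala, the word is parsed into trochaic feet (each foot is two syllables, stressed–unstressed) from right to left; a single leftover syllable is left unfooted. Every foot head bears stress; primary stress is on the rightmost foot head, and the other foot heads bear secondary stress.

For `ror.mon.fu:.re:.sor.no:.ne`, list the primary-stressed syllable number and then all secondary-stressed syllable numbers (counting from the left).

Parse right to left into trochaic (ˈσσ) feet: ror (ˈmon.fu:) (ˈre:.sor) (ˈno:.ne). Syllable 1 is left unfooted.
Foot heads (stressed positions): 2, 4, 6.
End Rule Rightmost: primary stress on the rightmost head = syllable 6.
Secondary stress on 2, 4: ror.ˌmon.fu:.ˌre:.sor.ˈno:.ne.

primary 6, secondary 2, 4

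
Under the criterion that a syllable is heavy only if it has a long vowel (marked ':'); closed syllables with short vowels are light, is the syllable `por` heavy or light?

light

`por`: short vowel, closed (coda /r/). Short vowel → light.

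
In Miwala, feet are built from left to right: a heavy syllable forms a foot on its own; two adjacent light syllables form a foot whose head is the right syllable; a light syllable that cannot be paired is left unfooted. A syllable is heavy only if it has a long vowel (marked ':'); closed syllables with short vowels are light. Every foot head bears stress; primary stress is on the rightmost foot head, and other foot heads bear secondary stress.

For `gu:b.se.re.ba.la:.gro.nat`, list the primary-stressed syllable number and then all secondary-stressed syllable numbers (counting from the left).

Weights: 1 gu:b H, 2 se L, 3 re L, 4 ba L, 5 la: H, 6 gro L, 7 nat L.
Parse left to right (heavy = foot alone; LL = one foot; stranded L unfooted): (ˈgu:b) (se.ˈre) ba (ˈla:) (gro.ˈnat).
Foot heads: 1, 3, 5, 7.
Primary stress on the rightmost head = syllable 7.
Secondary stress on 1, 3, 5: ˌgu:b.se.ˌre.ba.ˌla:.gro.ˈnat.

primary 7, secondary 1, 3, 5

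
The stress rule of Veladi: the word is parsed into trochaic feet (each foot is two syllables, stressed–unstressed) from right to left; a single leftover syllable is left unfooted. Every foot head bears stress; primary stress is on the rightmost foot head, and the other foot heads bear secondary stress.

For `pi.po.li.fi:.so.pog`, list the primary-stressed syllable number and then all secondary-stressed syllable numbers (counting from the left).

Parse right to left into trochaic (ˈσσ) feet: (ˈpi.po) (ˈli.fi:) (ˈso.pog).
Foot heads (stressed positions): 1, 3, 5.
End Rule Rightmost: primary stress on the rightmost head = syllable 5.
Secondary stress on 1, 3: ˌpi.po.ˌli.fi:.ˈso.pog.

primary 5, secondary 1, 3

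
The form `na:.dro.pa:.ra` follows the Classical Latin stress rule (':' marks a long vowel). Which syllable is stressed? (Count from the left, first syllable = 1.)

Classical Latin: stress the penult if heavy (long vowel or closed), else the antepenult.
Weights: 2 dro L, 3 pa: H, 4 ra L.
The penult (syllable 3, pa:) is heavy, so it takes stress.
Stress on syllable 3: na:.dro.ˈpa:.ra.

3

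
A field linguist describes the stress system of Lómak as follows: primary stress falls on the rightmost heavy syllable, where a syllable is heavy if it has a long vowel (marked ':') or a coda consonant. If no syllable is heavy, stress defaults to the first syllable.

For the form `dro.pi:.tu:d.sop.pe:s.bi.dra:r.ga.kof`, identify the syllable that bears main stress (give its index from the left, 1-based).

9

Weights: 1 dro L, 2 pi: H, 3 tu:d H, 4 sop H, 5 pe:s H, 6 bi L, 7 dra:r H, 8 ga L, 9 kof H.
Heavy syllables in the domain: 2, 3, 4, 5, 7, 9. The rightmost is syllable 9 (kof).
Primary stress: syllable 9 → dro.pi:.tu:d.sop.pe:s.bi.dra:r.ga.ˈkof.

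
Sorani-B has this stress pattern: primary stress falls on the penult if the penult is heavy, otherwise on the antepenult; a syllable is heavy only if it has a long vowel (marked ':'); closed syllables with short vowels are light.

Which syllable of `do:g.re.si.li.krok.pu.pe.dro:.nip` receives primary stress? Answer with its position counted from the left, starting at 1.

8

Weights: 7 pe L, 8 dro: H, 9 nip L.
The penult (syllable 8, dro:) is heavy, so it takes stress.
Primary stress: syllable 8 → do:g.re.si.li.krok.pu.pe.ˈdro:.nip.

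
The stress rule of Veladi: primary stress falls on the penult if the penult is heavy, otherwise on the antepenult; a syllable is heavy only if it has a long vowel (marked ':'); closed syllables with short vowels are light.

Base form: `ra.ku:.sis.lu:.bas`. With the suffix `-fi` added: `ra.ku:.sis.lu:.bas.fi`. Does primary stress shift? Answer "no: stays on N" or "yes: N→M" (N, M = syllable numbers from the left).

Base `ra.ku:.sis.lu:.bas` (5 syllables):
  Weights: 3 sis L, 4 lu: H, 5 bas L.
  The penult (syllable 4, lu:) is heavy, so it takes stress.
  → primary stress on syllable 4.
Suffixed `ra.ku:.sis.lu:.bas.fi` (6 syllables):
  Weights: 4 lu: H, 5 bas L, 6 fi L.
  The penult (syllable 5, bas) is light, so stress falls on the antepenult (syllable 4, lu:).
  → primary stress on syllable 4.

no: stays on 4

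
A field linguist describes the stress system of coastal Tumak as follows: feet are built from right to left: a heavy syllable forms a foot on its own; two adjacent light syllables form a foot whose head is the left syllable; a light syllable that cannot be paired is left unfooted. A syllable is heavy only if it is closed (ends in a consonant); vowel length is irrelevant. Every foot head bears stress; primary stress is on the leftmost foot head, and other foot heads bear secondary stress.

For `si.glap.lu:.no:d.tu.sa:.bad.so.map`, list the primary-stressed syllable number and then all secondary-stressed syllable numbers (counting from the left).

primary 2, secondary 4, 5, 7, 9

Weights: 1 si L, 2 glap H, 3 lu: L, 4 no:d H, 5 tu L, 6 sa: L, 7 bad H, 8 so L, 9 map H.
Parse right to left (heavy = foot alone; LL = one foot; stranded L unfooted): si (ˈglap) lu: (ˈno:d) (ˈtu.sa:) (ˈbad) so (ˈmap).
Foot heads: 2, 4, 5, 7, 9.
Primary stress on the leftmost head = syllable 2.
Secondary stress on 4, 5, 7, 9: si.ˈglap.lu:.ˌno:d.ˌtu.sa:.ˌbad.so.ˌmap.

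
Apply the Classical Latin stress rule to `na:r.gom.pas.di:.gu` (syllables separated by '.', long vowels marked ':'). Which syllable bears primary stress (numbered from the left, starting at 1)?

Classical Latin: stress the penult if heavy (long vowel or closed), else the antepenult.
Weights: 3 pas H, 4 di: H, 5 gu L.
The penult (syllable 4, di:) is heavy, so it takes stress.
Stress on syllable 4: na:r.gom.pas.ˈdi:.gu.

4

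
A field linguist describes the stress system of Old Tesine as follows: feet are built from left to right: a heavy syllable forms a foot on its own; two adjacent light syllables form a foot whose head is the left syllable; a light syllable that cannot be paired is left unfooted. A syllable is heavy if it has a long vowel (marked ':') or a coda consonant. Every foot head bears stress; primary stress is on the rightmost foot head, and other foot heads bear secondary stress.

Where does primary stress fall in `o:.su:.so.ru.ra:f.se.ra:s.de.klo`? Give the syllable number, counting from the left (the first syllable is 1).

Weights: 1 o: H, 2 su: H, 3 so L, 4 ru L, 5 ra:f H, 6 se L, 7 ra:s H, 8 de L, 9 klo L.
Parse left to right (heavy = foot alone; LL = one foot; stranded L unfooted): (ˈo:) (ˈsu:) (ˈso.ru) (ˈra:f) se (ˈra:s) (ˈde.klo).
Foot heads: 1, 2, 3, 5, 7, 8.
Primary stress on the rightmost head = syllable 8.
Primary stress: syllable 8 → o:.su:.so.ru.ra:f.se.ra:s.ˈde.klo.

8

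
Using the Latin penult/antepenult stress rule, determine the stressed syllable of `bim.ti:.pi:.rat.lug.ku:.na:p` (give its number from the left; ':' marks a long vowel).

6

Classical Latin: stress the penult if heavy (long vowel or closed), else the antepenult.
Weights: 5 lug H, 6 ku: H, 7 na:p H.
The penult (syllable 6, ku:) is heavy, so it takes stress.
Stress on syllable 6: bim.ti:.pi:.rat.lug.ˈku:.na:p.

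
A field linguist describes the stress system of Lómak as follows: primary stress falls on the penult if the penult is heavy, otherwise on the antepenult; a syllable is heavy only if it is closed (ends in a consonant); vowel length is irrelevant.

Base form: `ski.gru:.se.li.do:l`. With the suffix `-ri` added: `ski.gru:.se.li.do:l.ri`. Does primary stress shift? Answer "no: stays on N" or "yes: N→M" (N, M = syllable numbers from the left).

yes: 3→5

Base `ski.gru:.se.li.do:l` (5 syllables):
  Weights: 3 se L, 4 li L, 5 do:l H.
  The penult (syllable 4, li) is light, so stress falls on the antepenult (syllable 3, se).
  → primary stress on syllable 3.
Suffixed `ski.gru:.se.li.do:l.ri` (6 syllables):
  Weights: 4 li L, 5 do:l H, 6 ri L.
  The penult (syllable 5, do:l) is heavy, so it takes stress.
  → primary stress on syllable 5.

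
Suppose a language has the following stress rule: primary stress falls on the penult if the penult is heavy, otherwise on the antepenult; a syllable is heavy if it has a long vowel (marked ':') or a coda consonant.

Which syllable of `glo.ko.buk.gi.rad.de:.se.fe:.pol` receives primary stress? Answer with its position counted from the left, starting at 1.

Weights: 7 se L, 8 fe: H, 9 pol H.
The penult (syllable 8, fe:) is heavy, so it takes stress.
Primary stress: syllable 8 → glo.ko.buk.gi.rad.de:.se.ˈfe:.pol.

8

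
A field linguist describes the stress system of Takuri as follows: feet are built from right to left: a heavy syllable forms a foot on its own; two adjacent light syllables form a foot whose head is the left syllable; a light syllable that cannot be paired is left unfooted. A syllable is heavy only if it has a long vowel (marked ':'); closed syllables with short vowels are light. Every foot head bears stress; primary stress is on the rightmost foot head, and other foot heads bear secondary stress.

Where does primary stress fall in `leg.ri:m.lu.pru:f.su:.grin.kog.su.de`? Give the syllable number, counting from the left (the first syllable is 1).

8

Weights: 1 leg L, 2 ri:m H, 3 lu L, 4 pru:f H, 5 su: H, 6 grin L, 7 kog L, 8 su L, 9 de L.
Parse right to left (heavy = foot alone; LL = one foot; stranded L unfooted): leg (ˈri:m) lu (ˈpru:f) (ˈsu:) (ˈgrin.kog) (ˈsu.de).
Foot heads: 2, 4, 5, 6, 8.
Primary stress on the rightmost head = syllable 8.
Primary stress: syllable 8 → leg.ri:m.lu.pru:f.su:.grin.kog.ˈsu.de.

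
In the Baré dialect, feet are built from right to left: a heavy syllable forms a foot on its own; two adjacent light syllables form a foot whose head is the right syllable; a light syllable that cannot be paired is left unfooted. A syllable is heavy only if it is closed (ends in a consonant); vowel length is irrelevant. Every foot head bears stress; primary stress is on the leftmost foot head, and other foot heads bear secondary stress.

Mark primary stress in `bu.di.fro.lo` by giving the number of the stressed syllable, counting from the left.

2

Weights: 1 bu L, 2 di L, 3 fro L, 4 lo L.
Parse right to left (heavy = foot alone; LL = one foot; stranded L unfooted): (bu.ˈdi) (fro.ˈlo).
Foot heads: 2, 4.
Primary stress on the leftmost head = syllable 2.
Primary stress: syllable 2 → bu.ˈdi.fro.lo.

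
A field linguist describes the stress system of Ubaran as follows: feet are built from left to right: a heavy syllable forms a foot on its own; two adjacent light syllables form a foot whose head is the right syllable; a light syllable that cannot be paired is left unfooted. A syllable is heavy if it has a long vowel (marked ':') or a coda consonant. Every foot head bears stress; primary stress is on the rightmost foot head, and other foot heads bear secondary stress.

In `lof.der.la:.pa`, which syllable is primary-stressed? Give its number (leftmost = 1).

3

Weights: 1 lof H, 2 der H, 3 la: H, 4 pa L.
Parse left to right (heavy = foot alone; LL = one foot; stranded L unfooted): (ˈlof) (ˈder) (ˈla:) pa.
Foot heads: 1, 2, 3.
Primary stress on the rightmost head = syllable 3.
Primary stress: syllable 3 → lof.der.ˈla:.pa.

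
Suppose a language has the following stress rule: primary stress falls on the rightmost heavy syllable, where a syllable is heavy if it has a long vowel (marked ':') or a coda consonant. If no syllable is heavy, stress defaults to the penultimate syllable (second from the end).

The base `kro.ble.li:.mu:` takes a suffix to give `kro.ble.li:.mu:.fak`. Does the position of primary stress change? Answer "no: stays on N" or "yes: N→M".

Base `kro.ble.li:.mu:` (4 syllables):
  Weights: 1 kro L, 2 ble L, 3 li: H, 4 mu: H.
  Heavy syllables in the domain: 3, 4. The rightmost is syllable 4 (mu:).
  → primary stress on syllable 4.
Suffixed `kro.ble.li:.mu:.fak` (5 syllables):
  Weights: 1 kro L, 2 ble L, 3 li: H, 4 mu: H, 5 fak H.
  Heavy syllables in the domain: 3, 4, 5. The rightmost is syllable 5 (fak).
  → primary stress on syllable 5.

yes: 4→5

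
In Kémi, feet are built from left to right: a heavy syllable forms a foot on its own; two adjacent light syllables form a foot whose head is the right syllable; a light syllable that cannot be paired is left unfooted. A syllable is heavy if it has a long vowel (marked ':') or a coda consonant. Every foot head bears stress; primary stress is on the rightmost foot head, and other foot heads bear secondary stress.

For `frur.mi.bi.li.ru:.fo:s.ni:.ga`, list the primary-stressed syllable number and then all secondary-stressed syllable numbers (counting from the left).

primary 7, secondary 1, 3, 5, 6

Weights: 1 frur H, 2 mi L, 3 bi L, 4 li L, 5 ru: H, 6 fo:s H, 7 ni: H, 8 ga L.
Parse left to right (heavy = foot alone; LL = one foot; stranded L unfooted): (ˈfrur) (mi.ˈbi) li (ˈru:) (ˈfo:s) (ˈni:) ga.
Foot heads: 1, 3, 5, 6, 7.
Primary stress on the rightmost head = syllable 7.
Secondary stress on 1, 3, 5, 6: ˌfrur.mi.ˌbi.li.ˌru:.ˌfo:s.ˈni:.ga.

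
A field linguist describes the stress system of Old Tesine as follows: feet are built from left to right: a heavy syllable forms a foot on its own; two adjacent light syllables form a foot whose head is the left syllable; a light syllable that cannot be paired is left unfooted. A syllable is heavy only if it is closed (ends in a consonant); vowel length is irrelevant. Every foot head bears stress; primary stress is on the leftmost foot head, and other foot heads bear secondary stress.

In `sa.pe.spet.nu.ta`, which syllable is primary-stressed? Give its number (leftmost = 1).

1

Weights: 1 sa L, 2 pe L, 3 spet H, 4 nu L, 5 ta L.
Parse left to right (heavy = foot alone; LL = one foot; stranded L unfooted): (ˈsa.pe) (ˈspet) (ˈnu.ta).
Foot heads: 1, 3, 4.
Primary stress on the leftmost head = syllable 1.
Primary stress: syllable 1 → ˈsa.pe.spet.nu.ta.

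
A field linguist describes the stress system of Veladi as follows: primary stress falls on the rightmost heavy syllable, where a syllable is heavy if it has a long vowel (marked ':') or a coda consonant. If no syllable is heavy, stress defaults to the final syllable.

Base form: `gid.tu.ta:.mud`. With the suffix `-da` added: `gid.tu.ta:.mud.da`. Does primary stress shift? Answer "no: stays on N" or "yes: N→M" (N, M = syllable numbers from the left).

Base `gid.tu.ta:.mud` (4 syllables):
  Weights: 1 gid H, 2 tu L, 3 ta: H, 4 mud H.
  Heavy syllables in the domain: 1, 3, 4. The rightmost is syllable 4 (mud).
  → primary stress on syllable 4.
Suffixed `gid.tu.ta:.mud.da` (5 syllables):
  Weights: 1 gid H, 2 tu L, 3 ta: H, 4 mud H, 5 da L.
  Heavy syllables in the domain: 1, 3, 4. The rightmost is syllable 4 (mud).
  → primary stress on syllable 4.

no: stays on 4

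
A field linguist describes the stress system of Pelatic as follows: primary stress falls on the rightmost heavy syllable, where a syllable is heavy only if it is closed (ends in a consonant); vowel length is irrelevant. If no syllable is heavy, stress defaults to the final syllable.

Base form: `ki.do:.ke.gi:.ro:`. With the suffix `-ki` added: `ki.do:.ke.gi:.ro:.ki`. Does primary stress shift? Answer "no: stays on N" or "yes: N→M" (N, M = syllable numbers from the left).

Base `ki.do:.ke.gi:.ro:` (5 syllables):
  Weights: 1 ki L, 2 do: L, 3 ke L, 4 gi: L, 5 ro: L.
  No heavy syllable in the domain; default to the final syllable = syllable 5.
  → primary stress on syllable 5.
Suffixed `ki.do:.ke.gi:.ro:.ki` (6 syllables):
  Weights: 1 ki L, 2 do: L, 3 ke L, 4 gi: L, 5 ro: L, 6 ki L.
  No heavy syllable in the domain; default to the final syllable = syllable 6.
  → primary stress on syllable 6.

yes: 5→6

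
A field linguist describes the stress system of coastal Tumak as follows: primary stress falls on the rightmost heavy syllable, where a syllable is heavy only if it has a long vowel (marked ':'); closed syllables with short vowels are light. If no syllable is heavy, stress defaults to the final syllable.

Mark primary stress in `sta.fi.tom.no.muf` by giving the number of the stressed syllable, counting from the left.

5

Weights: 1 sta L, 2 fi L, 3 tom L, 4 no L, 5 muf L.
No heavy syllable in the domain; default to the final syllable = syllable 5.
Primary stress: syllable 5 → sta.fi.tom.no.ˈmuf.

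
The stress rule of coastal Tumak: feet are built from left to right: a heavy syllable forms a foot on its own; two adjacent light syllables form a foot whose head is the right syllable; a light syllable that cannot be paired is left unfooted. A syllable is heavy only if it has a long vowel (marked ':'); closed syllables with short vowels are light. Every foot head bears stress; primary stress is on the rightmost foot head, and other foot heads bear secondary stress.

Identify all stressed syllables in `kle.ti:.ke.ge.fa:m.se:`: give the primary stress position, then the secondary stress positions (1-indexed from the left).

primary 6, secondary 2, 4, 5

Weights: 1 kle L, 2 ti: H, 3 ke L, 4 ge L, 5 fa:m H, 6 se: H.
Parse left to right (heavy = foot alone; LL = one foot; stranded L unfooted): kle (ˈti:) (ke.ˈge) (ˈfa:m) (ˈse:).
Foot heads: 2, 4, 5, 6.
Primary stress on the rightmost head = syllable 6.
Secondary stress on 2, 4, 5: kle.ˌti:.ke.ˌge.ˌfa:m.ˈse:.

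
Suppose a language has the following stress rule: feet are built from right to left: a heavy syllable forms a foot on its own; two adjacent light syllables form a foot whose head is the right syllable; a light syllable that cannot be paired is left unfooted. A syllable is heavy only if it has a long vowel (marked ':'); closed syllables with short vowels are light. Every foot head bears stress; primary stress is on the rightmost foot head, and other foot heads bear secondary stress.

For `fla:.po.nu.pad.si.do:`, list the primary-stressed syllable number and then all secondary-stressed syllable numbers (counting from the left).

Weights: 1 fla: H, 2 po L, 3 nu L, 4 pad L, 5 si L, 6 do: H.
Parse right to left (heavy = foot alone; LL = one foot; stranded L unfooted): (ˈfla:) (po.ˈnu) (pad.ˈsi) (ˈdo:).
Foot heads: 1, 3, 5, 6.
Primary stress on the rightmost head = syllable 6.
Secondary stress on 1, 3, 5: ˌfla:.po.ˌnu.pad.ˌsi.ˈdo:.

primary 6, secondary 1, 3, 5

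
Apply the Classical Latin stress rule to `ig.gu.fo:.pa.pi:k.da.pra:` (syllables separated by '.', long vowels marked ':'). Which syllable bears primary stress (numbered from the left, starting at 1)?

5

Classical Latin: stress the penult if heavy (long vowel or closed), else the antepenult.
Weights: 5 pi:k H, 6 da L, 7 pra: H.
The penult (syllable 6, da) is light, so stress falls on the antepenult (syllable 5, pi:k).
Stress on syllable 5: ig.gu.fo:.pa.ˈpi:k.da.pra:.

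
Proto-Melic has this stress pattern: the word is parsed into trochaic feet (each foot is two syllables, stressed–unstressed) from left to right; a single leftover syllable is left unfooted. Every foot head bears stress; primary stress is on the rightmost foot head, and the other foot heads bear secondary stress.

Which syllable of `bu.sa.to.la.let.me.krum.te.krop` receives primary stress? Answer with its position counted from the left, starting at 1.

7

Parse left to right into trochaic (ˈσσ) feet: (ˈbu.sa) (ˈto.la) (ˈlet.me) (ˈkrum.te) krop. Syllable 9 is left unfooted.
Foot heads (stressed positions): 1, 3, 5, 7.
End Rule Rightmost: primary stress on the rightmost head = syllable 7.
Primary stress: syllable 7 → bu.sa.to.la.let.me.ˈkrum.te.krop.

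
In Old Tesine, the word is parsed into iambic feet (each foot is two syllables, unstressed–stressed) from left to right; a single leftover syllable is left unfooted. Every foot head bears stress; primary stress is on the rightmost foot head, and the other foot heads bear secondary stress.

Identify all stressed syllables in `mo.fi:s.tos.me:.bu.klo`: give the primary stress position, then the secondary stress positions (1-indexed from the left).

Parse left to right into iambic (σˈσ) feet: (mo.ˈfi:s) (tos.ˈme:) (bu.ˈklo).
Foot heads (stressed positions): 2, 4, 6.
End Rule Rightmost: primary stress on the rightmost head = syllable 6.
Secondary stress on 2, 4: mo.ˌfi:s.tos.ˌme:.bu.ˈklo.

primary 6, secondary 2, 4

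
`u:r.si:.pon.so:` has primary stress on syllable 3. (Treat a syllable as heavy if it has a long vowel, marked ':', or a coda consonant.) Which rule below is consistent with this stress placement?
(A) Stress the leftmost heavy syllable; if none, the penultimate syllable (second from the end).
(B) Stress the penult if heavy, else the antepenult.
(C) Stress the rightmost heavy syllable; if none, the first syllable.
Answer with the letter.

B

Rule A → syllable 1 (observed: 3).
Rule B → syllable 3 ✓.
Rule C → syllable 4 (observed: 3).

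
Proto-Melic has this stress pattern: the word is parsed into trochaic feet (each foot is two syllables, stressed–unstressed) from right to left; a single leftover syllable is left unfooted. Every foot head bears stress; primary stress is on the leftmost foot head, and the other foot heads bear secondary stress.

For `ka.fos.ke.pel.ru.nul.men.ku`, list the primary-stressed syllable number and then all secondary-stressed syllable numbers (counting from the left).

primary 1, secondary 3, 5, 7

Parse right to left into trochaic (ˈσσ) feet: (ˈka.fos) (ˈke.pel) (ˈru.nul) (ˈmen.ku).
Foot heads (stressed positions): 1, 3, 5, 7.
End Rule Leftmost: primary stress on the leftmost head = syllable 1.
Secondary stress on 3, 5, 7: ˈka.fos.ˌke.pel.ˌru.nul.ˌmen.ku.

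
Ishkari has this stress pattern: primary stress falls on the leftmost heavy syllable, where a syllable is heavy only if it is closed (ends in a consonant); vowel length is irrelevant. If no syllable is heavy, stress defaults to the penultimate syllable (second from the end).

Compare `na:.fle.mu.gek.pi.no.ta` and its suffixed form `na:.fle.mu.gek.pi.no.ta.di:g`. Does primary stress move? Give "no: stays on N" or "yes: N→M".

Base `na:.fle.mu.gek.pi.no.ta` (7 syllables):
  Weights: 1 na: L, 2 fle L, 3 mu L, 4 gek H, 5 pi L, 6 no L, 7 ta L.
  Heavy syllables in the domain: 4. The leftmost is syllable 4 (gek).
  → primary stress on syllable 4.
Suffixed `na:.fle.mu.gek.pi.no.ta.di:g` (8 syllables):
  Weights: 1 na: L, 2 fle L, 3 mu L, 4 gek H, 5 pi L, 6 no L, 7 ta L, 8 di:g H.
  Heavy syllables in the domain: 4, 8. The leftmost is syllable 4 (gek).
  → primary stress on syllable 4.

no: stays on 4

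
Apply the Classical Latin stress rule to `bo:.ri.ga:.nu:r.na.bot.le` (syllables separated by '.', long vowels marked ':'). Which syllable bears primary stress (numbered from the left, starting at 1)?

6

Classical Latin: stress the penult if heavy (long vowel or closed), else the antepenult.
Weights: 5 na L, 6 bot H, 7 le L.
The penult (syllable 6, bot) is heavy, so it takes stress.
Stress on syllable 6: bo:.ri.ga:.nu:r.na.ˈbot.le.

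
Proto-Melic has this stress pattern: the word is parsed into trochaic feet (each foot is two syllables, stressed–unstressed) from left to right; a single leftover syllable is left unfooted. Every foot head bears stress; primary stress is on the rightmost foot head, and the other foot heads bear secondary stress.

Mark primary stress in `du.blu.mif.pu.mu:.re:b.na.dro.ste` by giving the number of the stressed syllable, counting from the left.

Parse left to right into trochaic (ˈσσ) feet: (ˈdu.blu) (ˈmif.pu) (ˈmu:.re:b) (ˈna.dro) ste. Syllable 9 is left unfooted.
Foot heads (stressed positions): 1, 3, 5, 7.
End Rule Rightmost: primary stress on the rightmost head = syllable 7.
Primary stress: syllable 7 → du.blu.mif.pu.mu:.re:b.ˈna.dro.ste.

7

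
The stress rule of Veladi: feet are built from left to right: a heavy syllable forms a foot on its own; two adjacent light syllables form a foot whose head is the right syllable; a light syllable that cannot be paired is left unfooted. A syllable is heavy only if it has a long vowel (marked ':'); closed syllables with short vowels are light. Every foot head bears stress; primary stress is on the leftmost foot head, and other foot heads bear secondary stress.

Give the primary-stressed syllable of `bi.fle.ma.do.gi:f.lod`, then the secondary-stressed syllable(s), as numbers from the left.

Weights: 1 bi L, 2 fle L, 3 ma L, 4 do L, 5 gi:f H, 6 lod L.
Parse left to right (heavy = foot alone; LL = one foot; stranded L unfooted): (bi.ˈfle) (ma.ˈdo) (ˈgi:f) lod.
Foot heads: 2, 4, 5.
Primary stress on the leftmost head = syllable 2.
Secondary stress on 4, 5: bi.ˈfle.ma.ˌdo.ˌgi:f.lod.

primary 2, secondary 4, 5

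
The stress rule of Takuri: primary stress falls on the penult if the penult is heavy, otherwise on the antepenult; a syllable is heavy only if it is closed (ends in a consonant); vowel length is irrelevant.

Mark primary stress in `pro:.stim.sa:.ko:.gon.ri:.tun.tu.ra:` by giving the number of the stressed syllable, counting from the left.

Weights: 7 tun H, 8 tu L, 9 ra: L.
The penult (syllable 8, tu) is light, so stress falls on the antepenult (syllable 7, tun).
Primary stress: syllable 7 → pro:.stim.sa:.ko:.gon.ri:.ˈtun.tu.ra:.

7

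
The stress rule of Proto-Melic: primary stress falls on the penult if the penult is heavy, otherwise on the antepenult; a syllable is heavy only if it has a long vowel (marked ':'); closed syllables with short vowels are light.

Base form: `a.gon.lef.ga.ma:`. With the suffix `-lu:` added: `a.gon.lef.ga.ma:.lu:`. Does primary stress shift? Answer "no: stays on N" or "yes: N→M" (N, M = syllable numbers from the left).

Base `a.gon.lef.ga.ma:` (5 syllables):
  Weights: 3 lef L, 4 ga L, 5 ma: H.
  The penult (syllable 4, ga) is light, so stress falls on the antepenult (syllable 3, lef).
  → primary stress on syllable 3.
Suffixed `a.gon.lef.ga.ma:.lu:` (6 syllables):
  Weights: 4 ga L, 5 ma: H, 6 lu: H.
  The penult (syllable 5, ma:) is heavy, so it takes stress.
  → primary stress on syllable 5.

yes: 3→5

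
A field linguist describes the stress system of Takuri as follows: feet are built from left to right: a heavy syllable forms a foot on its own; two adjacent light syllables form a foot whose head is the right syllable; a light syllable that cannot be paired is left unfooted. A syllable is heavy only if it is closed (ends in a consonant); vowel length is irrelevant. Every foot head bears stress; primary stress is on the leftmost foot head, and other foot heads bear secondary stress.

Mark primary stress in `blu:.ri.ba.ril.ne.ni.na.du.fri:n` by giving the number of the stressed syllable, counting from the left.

Weights: 1 blu: L, 2 ri L, 3 ba L, 4 ril H, 5 ne L, 6 ni L, 7 na L, 8 du L, 9 fri:n H.
Parse left to right (heavy = foot alone; LL = one foot; stranded L unfooted): (blu:.ˈri) ba (ˈril) (ne.ˈni) (na.ˈdu) (ˈfri:n).
Foot heads: 2, 4, 6, 8, 9.
Primary stress on the leftmost head = syllable 2.
Primary stress: syllable 2 → blu:.ˈri.ba.ril.ne.ni.na.du.fri:n.

2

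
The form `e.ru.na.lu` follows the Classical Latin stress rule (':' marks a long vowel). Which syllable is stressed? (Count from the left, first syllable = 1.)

Classical Latin: stress the penult if heavy (long vowel or closed), else the antepenult.
Weights: 2 ru L, 3 na L, 4 lu L.
The penult (syllable 3, na) is light, so stress falls on the antepenult (syllable 2, ru).
Stress on syllable 2: e.ˈru.na.lu.

2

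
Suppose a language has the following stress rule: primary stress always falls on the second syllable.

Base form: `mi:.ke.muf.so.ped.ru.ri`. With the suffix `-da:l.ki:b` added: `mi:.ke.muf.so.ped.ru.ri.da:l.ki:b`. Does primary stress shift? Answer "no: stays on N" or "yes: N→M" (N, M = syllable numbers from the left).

no: stays on 2

Base `mi:.ke.muf.so.ped.ru.ri` (7 syllables):
  The word has 7 syllables; the second syllable is syllable 2 (ke).
  → primary stress on syllable 2.
Suffixed `mi:.ke.muf.so.ped.ru.ri.da:l.ki:b` (9 syllables):
  The word has 9 syllables; the second syllable is syllable 2 (ke).
  → primary stress on syllable 2.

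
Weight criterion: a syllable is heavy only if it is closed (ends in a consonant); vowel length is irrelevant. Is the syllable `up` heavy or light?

`up`: short vowel, closed (coda /p/). Closed (coda /p/) → heavy.

heavy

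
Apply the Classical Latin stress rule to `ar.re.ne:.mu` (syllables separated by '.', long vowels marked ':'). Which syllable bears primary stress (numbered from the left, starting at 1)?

Classical Latin: stress the penult if heavy (long vowel or closed), else the antepenult.
Weights: 2 re L, 3 ne: H, 4 mu L.
The penult (syllable 3, ne:) is heavy, so it takes stress.
Stress on syllable 3: ar.re.ˈne:.mu.

3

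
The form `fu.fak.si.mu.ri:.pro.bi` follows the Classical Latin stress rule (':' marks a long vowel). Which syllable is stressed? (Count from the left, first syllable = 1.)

Classical Latin: stress the penult if heavy (long vowel or closed), else the antepenult.
Weights: 5 ri: H, 6 pro L, 7 bi L.
The penult (syllable 6, pro) is light, so stress falls on the antepenult (syllable 5, ri:).
Stress on syllable 5: fu.fak.si.mu.ˈri:.pro.bi.

5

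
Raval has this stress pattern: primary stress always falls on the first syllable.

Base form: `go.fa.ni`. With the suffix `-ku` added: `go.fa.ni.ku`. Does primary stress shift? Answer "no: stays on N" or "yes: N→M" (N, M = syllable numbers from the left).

no: stays on 1

Base `go.fa.ni` (3 syllables):
  The word has 3 syllables; the first syllable is syllable 1 (go).
  → primary stress on syllable 1.
Suffixed `go.fa.ni.ku` (4 syllables):
  The word has 4 syllables; the first syllable is syllable 1 (go).
  → primary stress on syllable 1.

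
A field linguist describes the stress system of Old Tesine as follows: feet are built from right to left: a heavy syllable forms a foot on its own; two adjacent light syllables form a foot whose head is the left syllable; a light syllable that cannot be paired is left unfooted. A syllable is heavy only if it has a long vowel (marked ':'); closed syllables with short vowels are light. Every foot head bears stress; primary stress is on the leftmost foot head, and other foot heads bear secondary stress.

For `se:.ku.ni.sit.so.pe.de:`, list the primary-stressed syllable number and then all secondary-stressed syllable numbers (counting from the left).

primary 1, secondary 3, 5, 7

Weights: 1 se: H, 2 ku L, 3 ni L, 4 sit L, 5 so L, 6 pe L, 7 de: H.
Parse right to left (heavy = foot alone; LL = one foot; stranded L unfooted): (ˈse:) ku (ˈni.sit) (ˈso.pe) (ˈde:).
Foot heads: 1, 3, 5, 7.
Primary stress on the leftmost head = syllable 1.
Secondary stress on 3, 5, 7: ˈse:.ku.ˌni.sit.ˌso.pe.ˌde:.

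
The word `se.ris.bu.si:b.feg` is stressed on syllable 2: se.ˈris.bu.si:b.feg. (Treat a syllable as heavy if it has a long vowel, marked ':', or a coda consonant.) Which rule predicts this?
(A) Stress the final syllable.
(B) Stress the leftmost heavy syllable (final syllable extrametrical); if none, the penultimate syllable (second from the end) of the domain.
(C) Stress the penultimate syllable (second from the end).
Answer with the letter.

Rule A → syllable 5 (observed: 2).
Rule B → syllable 2 ✓.
Rule C → syllable 4 (observed: 2).

B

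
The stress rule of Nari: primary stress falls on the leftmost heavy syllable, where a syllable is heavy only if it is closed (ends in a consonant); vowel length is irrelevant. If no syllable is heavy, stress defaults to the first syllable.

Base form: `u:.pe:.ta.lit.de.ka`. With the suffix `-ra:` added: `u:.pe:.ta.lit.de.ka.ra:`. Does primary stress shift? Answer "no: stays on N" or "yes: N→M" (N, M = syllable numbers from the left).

Base `u:.pe:.ta.lit.de.ka` (6 syllables):
  Weights: 1 u: L, 2 pe: L, 3 ta L, 4 lit H, 5 de L, 6 ka L.
  Heavy syllables in the domain: 4. The leftmost is syllable 4 (lit).
  → primary stress on syllable 4.
Suffixed `u:.pe:.ta.lit.de.ka.ra:` (7 syllables):
  Weights: 1 u: L, 2 pe: L, 3 ta L, 4 lit H, 5 de L, 6 ka L, 7 ra: L.
  Heavy syllables in the domain: 4. The leftmost is syllable 4 (lit).
  → primary stress on syllable 4.

no: stays on 4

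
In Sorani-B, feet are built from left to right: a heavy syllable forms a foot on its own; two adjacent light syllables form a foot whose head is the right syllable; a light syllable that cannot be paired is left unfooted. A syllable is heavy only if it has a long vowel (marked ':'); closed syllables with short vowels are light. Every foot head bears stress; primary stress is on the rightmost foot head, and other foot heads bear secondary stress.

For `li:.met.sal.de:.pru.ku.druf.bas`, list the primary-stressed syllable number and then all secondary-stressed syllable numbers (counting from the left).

Weights: 1 li: H, 2 met L, 3 sal L, 4 de: H, 5 pru L, 6 ku L, 7 druf L, 8 bas L.
Parse left to right (heavy = foot alone; LL = one foot; stranded L unfooted): (ˈli:) (met.ˈsal) (ˈde:) (pru.ˈku) (druf.ˈbas).
Foot heads: 1, 3, 4, 6, 8.
Primary stress on the rightmost head = syllable 8.
Secondary stress on 1, 3, 4, 6: ˌli:.met.ˌsal.ˌde:.pru.ˌku.druf.ˈbas.

primary 8, secondary 1, 3, 4, 6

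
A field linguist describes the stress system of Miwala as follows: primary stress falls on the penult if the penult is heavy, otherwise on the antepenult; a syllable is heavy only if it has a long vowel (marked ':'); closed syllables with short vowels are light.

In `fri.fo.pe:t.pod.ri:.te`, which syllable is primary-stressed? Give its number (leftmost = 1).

Weights: 4 pod L, 5 ri: H, 6 te L.
The penult (syllable 5, ri:) is heavy, so it takes stress.
Primary stress: syllable 5 → fri.fo.pe:t.pod.ˈri:.te.

5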